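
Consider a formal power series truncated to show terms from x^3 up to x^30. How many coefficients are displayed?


From x^3 to x^30 inclusive, the count is 30 - 3 + 1 = 28.

28


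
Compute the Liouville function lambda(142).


The Liouville function is lambda(k) = (-1)^Omega(k), where Omega(k) counts the prime factors of k with multiplicity.
Factoring: 142 = 2 * 71, so Omega(142) = 2.
lambda(142) = (-1)^2 = 1.

1


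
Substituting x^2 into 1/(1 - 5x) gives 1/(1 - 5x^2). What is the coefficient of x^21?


Since 1/(1 - 5x^2) only has even powers of x,
the coefficient of x^21 (odd) is 0.

0


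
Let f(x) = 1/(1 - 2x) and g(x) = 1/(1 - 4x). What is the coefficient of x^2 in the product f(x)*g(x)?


The coefficient of x^n in f*g is the Cauchy product: sum_{k=0}^{n} a^k * b^(n-k).
With a=2, b=4, n=2:
sum_{k=0}^{2} 2^k * 4^(2-k)
= 28

28


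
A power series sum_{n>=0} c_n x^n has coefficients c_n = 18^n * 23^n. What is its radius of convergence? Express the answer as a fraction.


By the root test (Cauchy-Hadamard), the radius is R = 1 / limsup_n |c_n|^(1/n).
Here |c_n|^(1/n) = (18^n * 23^n)^(1/n) = 18 * 23 = 414 for all n.
So R = 1/414 = 1/414.

1/414


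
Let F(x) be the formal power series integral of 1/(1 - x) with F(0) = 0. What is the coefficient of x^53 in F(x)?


1/(1 - x) = sum_{k>=0} x^k. Integrating termwise and using F(0) = 0 gives
F(x) = sum_{k>=0} x^(k+1) / (k+1) = sum_{m>=1} x^m / m = -ln(1 - x).
So the coefficient of x^53 is 1/53 = 1/53.

1/53


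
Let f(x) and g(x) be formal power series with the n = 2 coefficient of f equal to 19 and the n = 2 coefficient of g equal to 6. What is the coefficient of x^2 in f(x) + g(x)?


Addition of formal power series is termwise.
The coefficient of x^2 in f + g = 19 + 6
= 25

25


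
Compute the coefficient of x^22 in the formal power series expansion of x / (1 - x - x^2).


Let f(x) = sum_{k>=0} a_k x^k. Multiplying f(x) * (1 - x - x^2) = x and matching coefficients gives a_0 = 0, a_1 = 1, and a_k = a_{k-1} + a_{k-2} for k >= 2. These are the Fibonacci numbers F_k.
Iterating from F_0 = 0, F_1 = 1:
F_0=0, F_1=1, F_2=1, F_3=2, F_4=3, F_5=5, F_6=8, F_7=13, F_8=21, F_9=34, ...
F_22 = 17711.

17711


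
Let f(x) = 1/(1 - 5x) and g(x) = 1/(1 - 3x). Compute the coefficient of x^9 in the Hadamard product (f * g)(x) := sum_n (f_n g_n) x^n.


f has coefficients f_k = 5^k and g has coefficients g_k = 3^k, so the Hadamard product has coefficient (f*g)_k = 5^k * 3^k = 15^k.
For k = 9: 15^9 = 38443359375.

38443359375


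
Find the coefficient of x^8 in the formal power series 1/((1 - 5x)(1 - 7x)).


By partial fractions or Cauchy convolution:
The coefficient equals sum_{k=0}^{8} 5^k * 7^(8-k).
= 19200241

19200241


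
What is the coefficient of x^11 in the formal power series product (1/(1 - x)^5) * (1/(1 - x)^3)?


Combine the factors: (1/(1 - x)^5) * (1/(1 - x)^3) = 1/(1 - x)^8.
Then use 1/(1 - x)^r = sum_{k>=0} C(k + r - 1, r - 1) x^k with r = 8 and k = 11:
C(18, 7) = 31824.

31824


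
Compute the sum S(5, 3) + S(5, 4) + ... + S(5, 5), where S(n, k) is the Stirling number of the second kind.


By definition, S(n, k) counts partitions of an n-set into exactly k nonempty blocks.
Computing row n = 5 for k = 3..5:
S(5, k): 25, 10, 1
Sum = 36.

36


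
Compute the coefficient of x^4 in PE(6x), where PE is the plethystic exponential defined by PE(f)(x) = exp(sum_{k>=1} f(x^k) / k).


With f(x) = 6x, the exponent is sum_{k>=1} 6 x^k / k = 6 * (-ln(1 - x)). Exponentiating:
PE(6x) = exp(-6 ln(1 - x)) = 1/(1 - x)^6.
By the negative binomial expansion, [x^n] 1/(1 - x)^6 = C(n + 5, 5).
For n = 4: C(9, 5) = 126.

126


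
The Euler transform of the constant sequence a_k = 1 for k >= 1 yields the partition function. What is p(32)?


The Euler transform converts the sequence a_k = 1 into the number of integer partitions.
Using the recurrence or dynamic programming:
p(32) = 8349

8349


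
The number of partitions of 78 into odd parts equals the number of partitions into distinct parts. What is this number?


Computing partitions of 78 into odd parts (1, 3, 5, ...):
Using the generating function prod_{k>=0} 1/(1-x^(2k+1)),
the count is 64234

64234


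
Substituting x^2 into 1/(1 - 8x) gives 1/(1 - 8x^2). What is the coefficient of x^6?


The coefficient of x^(2m) in 1/(1 - 8x^2) is 8^m.
With n = 6 = 2*3, the coefficient is 8^3 = 512.

512


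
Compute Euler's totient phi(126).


phi(n) counts integers in [1, n] coprime to n. Using the multiplicative formula phi(n) = n * prod_{p | n} (1 - 1/p):
126 = 2 * 3^2 * 7, so
phi(126) = 126 * (1 - 1/2) * (1 - 1/3) * (1 - 1/7) = 36.

36


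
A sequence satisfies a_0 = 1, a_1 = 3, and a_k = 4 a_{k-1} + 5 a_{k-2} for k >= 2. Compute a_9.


The characteristic equation is t^2 - 4 t - 5 = 0, with roots r_1 = 5 and r_2 = -1 (so c_1 = r_1 + r_2, c_2 = -r_1 r_2 as required).
One can use the closed form a_n = A r_1^n + B r_2^n, but direct iteration is more reliable:
a_0 = 1, a_1 = 3, a_2 = 17, a_3 = 83, a_4 = 417, a_5 = 2083, a_6 = 10417, a_7 = 52083, a_8 = 260417, a_9 = 1302083.
So a_9 = 1302083.

1302083


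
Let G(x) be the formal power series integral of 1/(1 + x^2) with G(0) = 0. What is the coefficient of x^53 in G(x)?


1/(1 + x^2) = sum_{j>=0} (-1)^j x^(2j). Integrating termwise with G(0) = 0:
G(x) = sum_{j>=0} (-1)^j x^(2j+1) / (2j+1) = arctan(x).
Only odd powers are nonzero. For x^53 write 53 = 2*26 + 1, giving
(-1)^26 / 53 = 1/53 = 1/53.

1/53


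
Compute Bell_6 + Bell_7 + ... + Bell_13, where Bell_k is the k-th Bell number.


Recall Bell_k counts set partitions of a k-set (with Bell_0 = 1 by convention).
Bell_6 through Bell_13: 203, 877, 4140, 21147, 115975, 678570, 4213597, 27644437
Sum = 203 + 877 + 4140 + 21147 + 115975 + 678570 + 4213597 + 27644437 = 32678946.

32678946


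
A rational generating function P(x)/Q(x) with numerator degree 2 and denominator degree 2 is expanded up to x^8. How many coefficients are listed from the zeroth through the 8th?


Expanding up to x^8 gives the coefficients for x^0, x^1, ..., x^8.
That is 8 + 1 = 9 coefficients in total.

9


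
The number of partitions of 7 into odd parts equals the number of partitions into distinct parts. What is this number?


Computing partitions of 7 into odd parts (1, 3, 5, ...):
Using the generating function prod_{k>=0} 1/(1-x^(2k+1)),
the count is 5

5


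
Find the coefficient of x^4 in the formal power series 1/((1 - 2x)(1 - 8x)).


By partial fractions or Cauchy convolution:
The coefficient equals sum_{k=0}^{4} 2^k * 8^(4-k).
= 5456

5456


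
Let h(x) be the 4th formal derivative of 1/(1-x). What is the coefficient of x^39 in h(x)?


Differentiating 4 times: d^4/dx^4 [1/(1-x)] = 4!/(1-x)^5.
The expansion 1/(1-x)^5 = sum_{k>=0} C(k+4, 4) x^k, so the coefficient of x^n in 4!/(1-x)^5 is 4! * C(n+4, 4).
For n = 39: 24 * C(43, 4) = 24 * 123410 = 2961840

2961840


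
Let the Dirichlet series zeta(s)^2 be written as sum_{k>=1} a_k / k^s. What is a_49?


The Dirichlet convolution of the constant function 1 with itself gives (1 * 1)(k) = sum_{d | k} 1 = d(k), the number of positive divisors of k.
Since zeta(s) = sum_{k>=1} 1/k^s, we have zeta(s)^2 = sum_{k>=1} d(k)/k^s, so a_k = d(k).
For k = 49: the divisors are 1, 7, 49.
Count = 3.

3


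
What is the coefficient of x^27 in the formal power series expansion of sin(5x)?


The Maclaurin series is sin(t) = sum_{k>=0} (-1)^k t^(2k+1) / (2k+1)!, so substituting t = 5x, only odd powers of x are nonzero, with coefficient of x^(2k+1) equal to (-1)^k 5^(2k+1) / (2k+1)!.
Write 27 = 2*13 + 1, giving the coefficient (-1)^13 * 5^27 / 27! = -7450580596923828125/10888869450418352160768000000 = -476837158203125/696887644826774538289152.

-476837158203125/696887644826774538289152


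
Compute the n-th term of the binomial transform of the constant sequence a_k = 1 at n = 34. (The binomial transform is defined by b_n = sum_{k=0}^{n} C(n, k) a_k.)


With a_k = 1 for all k, b_n = sum_{k=0}^{n} C(n, k) = 2^n by the binomial theorem.
For n = 34: 2^34 = 17179869184.

17179869184


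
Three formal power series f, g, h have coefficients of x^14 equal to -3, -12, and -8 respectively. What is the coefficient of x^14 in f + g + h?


Series addition is componentwise:
-3 + -12 + -8
= -23

-23


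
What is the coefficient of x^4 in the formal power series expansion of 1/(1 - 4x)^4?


The general identity 1/(1 - c x)^r = sum_{k>=0} c^k C(k + r - 1, r - 1) x^k follows by substituting y = c x into 1/(1 - y)^r = sum_{k>=0} C(k + r - 1, r - 1) y^k.
For c = 4, r = 4, k = 4:
4^4 * C(7, 3) = 256 * 35 = 8960.

8960


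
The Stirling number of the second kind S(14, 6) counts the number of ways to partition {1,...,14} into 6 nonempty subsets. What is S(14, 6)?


Using the explicit formula S(n,k) = (1/k!) sum_{j=0}^{k} (-1)^(k-j) C(k,j) j^n:
S(14, 6) = 63436373
Equivalently, S(n,k) is n! times the coefficient of x^n in the EGF (e^x - 1)^k / k!.

63436373


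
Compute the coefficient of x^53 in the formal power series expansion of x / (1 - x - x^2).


Let f(x) = sum_{k>=0} a_k x^k. Multiplying f(x) * (1 - x - x^2) = x and matching coefficients gives a_0 = 0, a_1 = 1, and a_k = a_{k-1} + a_{k-2} for k >= 2. These are the Fibonacci numbers F_k.
Iterating from F_0 = 0, F_1 = 1:
F_0=0, F_1=1, F_2=1, F_3=2, F_4=3, F_5=5, F_6=8, F_7=13, F_8=21, F_9=34, ...
F_53 = 53316291173.

53316291173


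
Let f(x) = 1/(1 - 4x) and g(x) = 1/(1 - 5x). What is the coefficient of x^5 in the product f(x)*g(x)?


The coefficient of x^n in f*g is the Cauchy product: sum_{k=0}^{n} a^k * b^(n-k).
With a=4, b=5, n=5:
sum_{k=0}^{5} 4^k * 5^(5-k)
= 11529

11529


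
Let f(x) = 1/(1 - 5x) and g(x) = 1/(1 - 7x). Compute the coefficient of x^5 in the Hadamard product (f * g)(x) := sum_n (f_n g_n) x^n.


f has coefficients f_k = 5^k and g has coefficients g_k = 7^k, so the Hadamard product has coefficient (f*g)_k = 5^k * 7^k = 35^k.
For k = 5: 35^5 = 52521875.

52521875


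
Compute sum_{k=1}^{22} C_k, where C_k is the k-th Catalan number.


C_1 through C_22: 1, 2, 5, 14, 42, 132, 429, 1430, 4862, 16796, 58786, 208012, 742900, 2674440, 9694845, 35357670, 129644790, 477638700, 1767263190, 6564120420, 24466267020, 91482563640
Sum = 1 + 2 + 5 + 14 + 42 + 132 + 429 + 1430 + 4862 + 16796 + 58786 + 208012 + 742900 + 2674440 + 9694845 + 35357670 + 129644790 + 477638700 + 1767263190 + 6564120420 + 24466267020 + 91482563640
= 124936258126

124936258126


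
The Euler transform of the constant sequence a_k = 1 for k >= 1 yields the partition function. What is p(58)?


The Euler transform converts the sequence a_k = 1 into the number of integer partitions.
Using the recurrence or dynamic programming:
p(58) = 715220

715220


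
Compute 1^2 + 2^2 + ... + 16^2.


This power sum has a closed form given by Faulhaber's formula
sum_{k=1}^{m} k^p = (1 / (p + 1)) * sum_{j=0}^{p} C(p + 1, j) B_j m^(p + 1 - j),
but for small m direct computation is fastest:
1 + 4 + 9 + 16 + 25 + 36 + 49 + 64 + 81 + 100 + 121 + 144 + 169 + 196 + 225 + 256 = 1496.

1496


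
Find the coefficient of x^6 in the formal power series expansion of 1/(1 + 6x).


Write 1/(1 + c x) = 1/(1 - (-c) x) and apply the geometric-series identity
1/(1 - y) = sum_{k>=0} y^k to get 1/(1 + c x) = sum_{k>=0} (-c)^k x^k.
So the coefficient of x^k is (-c)^k = (-1)^k * c^k.
Here c = 6 and k = 6:
(-6)^6 = 1 * 46656 = 46656

46656


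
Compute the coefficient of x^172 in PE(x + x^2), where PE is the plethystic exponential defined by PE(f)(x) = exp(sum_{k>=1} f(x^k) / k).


With f(x) = x + x^2, the exponent is sum_{k>=1} (x^k + x^(2k)) / k = -ln(1 - x) - ln(1 - x^2). Exponentiating:
PE(x + x^2) = 1 / ((1 - x)(1 - x^2)).
This is the generating function for partitions of n into parts of size 1 or 2. The number of 2's can be any j in 0..86, and the rest are 1's, so
[x^172] = floor(172/2) + 1 = 87.

87


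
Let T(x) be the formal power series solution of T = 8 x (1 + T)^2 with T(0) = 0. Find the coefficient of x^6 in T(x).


Apply the Lagrange inversion formula: if T = 8 x * phi(T) with phi(t) = (1 + t)^2, then [x^n] T = 8^n * (1/n) [t^(n-1)] phi(t)^n = 8^n * (1/n) [t^(n-1)] (1 + t)^(2n) = 8^n * (1/n) C(2n, n-1).
Using the identity C(2n, n-1) = C(2n, n) * n / (n+1), the unscaled factor equals C(2n, n) / (n+1) = C_n, the n-th Catalan number.
For n = 6: C_6 = C(12, 6) / 7 = 924/7 = 132.
With the 8^6 = 262144 factor, the coefficient is 262144 * 132 = 34603008.

34603008


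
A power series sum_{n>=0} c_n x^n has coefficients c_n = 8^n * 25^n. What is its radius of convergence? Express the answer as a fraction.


By the root test (Cauchy-Hadamard), the radius is R = 1 / limsup_n |c_n|^(1/n).
Here |c_n|^(1/n) = (8^n * 25^n)^(1/n) = 8 * 25 = 200 for all n.
So R = 1/200 = 1/200.

1/200


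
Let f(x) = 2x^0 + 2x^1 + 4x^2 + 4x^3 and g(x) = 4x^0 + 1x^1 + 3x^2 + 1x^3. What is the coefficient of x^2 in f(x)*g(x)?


Cauchy product at x^2:
2*3 + 2*1 + 4*4
= 24

24


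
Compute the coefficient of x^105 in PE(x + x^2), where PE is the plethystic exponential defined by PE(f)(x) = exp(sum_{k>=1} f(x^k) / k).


With f(x) = x + x^2, the exponent is sum_{k>=1} (x^k + x^(2k)) / k = -ln(1 - x) - ln(1 - x^2). Exponentiating:
PE(x + x^2) = 1 / ((1 - x)(1 - x^2)).
This is the generating function for partitions of n into parts of size 1 or 2. The number of 2's can be any j in 0..52, and the rest are 1's, so
[x^105] = floor(105/2) + 1 = 53.

53


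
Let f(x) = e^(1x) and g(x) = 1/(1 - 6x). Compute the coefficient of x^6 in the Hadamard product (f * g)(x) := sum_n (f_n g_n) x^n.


Expanding: f_k = 1^k/k! (from e^(1x)) and g_k = 6^k (from 1/(1 - 6x)). So the Hadamard coefficient (f * g)_k = 1^k 6^k / k! = (6)^k / k!.
For k = 6: 6^6/6! = 46656/720 = 324/5.

324/5


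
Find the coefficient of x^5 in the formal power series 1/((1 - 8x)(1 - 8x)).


By partial fractions or Cauchy convolution:
The coefficient equals sum_{k=0}^{5} 8^k * 8^(5-k).
= 196608

196608


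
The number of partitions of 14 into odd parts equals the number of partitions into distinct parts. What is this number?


Computing partitions of 14 into odd parts (1, 3, 5, ...):
Using the generating function prod_{k>=0} 1/(1-x^(2k+1)),
the count is 22

22


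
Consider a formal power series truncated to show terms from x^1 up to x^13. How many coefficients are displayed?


From x^1 to x^13 inclusive, the count is 13 - 1 + 1 = 13.

13


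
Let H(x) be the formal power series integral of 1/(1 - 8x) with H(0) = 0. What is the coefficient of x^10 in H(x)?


1/(1 - 8x) = sum_{k>=0} 8^k x^k. Integrating termwise with H(0) = 0:
H(x) = sum_{k>=0} 8^k x^(k+1) / (k+1) = sum_{m>=1} 8^(m-1) x^m / m.
For m = 10: 8^9/10 = 134217728/10 = 67108864/5.

67108864/5


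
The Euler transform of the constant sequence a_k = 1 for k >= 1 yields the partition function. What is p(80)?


The Euler transform converts the sequence a_k = 1 into the number of integer partitions.
Using the recurrence or dynamic programming:
p(80) = 15796476

15796476


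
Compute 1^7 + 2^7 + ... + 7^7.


This power sum has a closed form given by Faulhaber's formula
sum_{k=1}^{m} k^p = (1 / (p + 1)) * sum_{j=0}^{p} C(p + 1, j) B_j m^(p + 1 - j),
but for small m direct computation is fastest:
1 + 128 + 2187 + 16384 + 78125 + 279936 + 823543 = 1200304.

1200304


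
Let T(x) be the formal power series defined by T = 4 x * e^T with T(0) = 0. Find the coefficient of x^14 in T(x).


Apply the Lagrange inversion formula: if T = 4 x * phi(T) with phi(t) = e^t, then
[x^n] T = 4^n * (1/n) [t^(n-1)] phi(t)^n = 4^n * (1/n) [t^(n-1)] e^(n t) = 4^n * (1/n) * n^(n-1) / (n-1)! = 4^n * n^(n-1) / n!.
When c = 1 this is the Cayley count of rooted labeled trees on n vertices, divided by n!.
For n = 14: 4^14 * 14^13 / 14! = 268435456 * 793714773254144/87178291200 = 2123138423672799232/868725.

2123138423672799232/868725


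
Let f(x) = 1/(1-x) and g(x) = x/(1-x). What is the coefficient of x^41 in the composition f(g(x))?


First simplify the composition: f(g(x)) = 1/(1 - x/(1-x)) = (1-x)/((1-x) - x) = (1-x)/(1-2x).
Now extract the coefficient. Write (1-x)/(1-2x) = 1/(1-2x) - x/(1-2x).
The coefficient of x^n in 1/(1-2x) is 2^n, and in x/(1-2x) is 2^(n-1) (for n >= 1).
So the coefficient of x^41 is 2^41 - 2^40 = 2199023255552 - 1099511627776 = 1099511627776.

1099511627776


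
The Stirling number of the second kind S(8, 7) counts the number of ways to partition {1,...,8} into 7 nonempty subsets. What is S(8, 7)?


Using the explicit formula S(n,k) = (1/k!) sum_{j=0}^{k} (-1)^(k-j) C(k,j) j^n:
S(8, 7) = 28
Equivalently, S(n,k) is n! times the coefficient of x^n in the EGF (e^x - 1)^k / k!.

28


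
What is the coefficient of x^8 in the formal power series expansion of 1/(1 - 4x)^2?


The general identity 1/(1 - c x)^r = sum_{k>=0} c^k C(k + r - 1, r - 1) x^k follows by substituting y = c x into 1/(1 - y)^r = sum_{k>=0} C(k + r - 1, r - 1) y^k.
For c = 4, r = 2, k = 8:
4^8 * C(9, 1) = 65536 * 9 = 589824.

589824


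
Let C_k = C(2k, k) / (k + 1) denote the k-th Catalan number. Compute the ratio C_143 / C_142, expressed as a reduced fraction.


Using C_k = (2k)! / (k! (k+1)!), the ratio C_{k+1}/C_k simplifies to
C_{k+1}/C_k = [(2k+2)! / ((k+1)! (k+2)!)] * [k! (k+1)! / (2k)!]
 = (2k+2)(2k+1) / ((k+1)(k+2)) = 2(2k+1) / (k+2).
For k = 142: 2(2*142 + 1) / (142 + 2) = 570/144 = 95/24.

95/24


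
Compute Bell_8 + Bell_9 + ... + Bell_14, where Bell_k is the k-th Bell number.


Recall Bell_k counts set partitions of a k-set (with Bell_0 = 1 by convention).
Bell_8 through Bell_14: 4140, 21147, 115975, 678570, 4213597, 27644437, 190899322
Sum = 4140 + 21147 + 115975 + 678570 + 4213597 + 27644437 + 190899322 = 223577188.

223577188


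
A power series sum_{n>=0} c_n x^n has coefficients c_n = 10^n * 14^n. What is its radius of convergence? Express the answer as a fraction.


By the root test (Cauchy-Hadamard), the radius is R = 1 / limsup_n |c_n|^(1/n).
Here |c_n|^(1/n) = (10^n * 14^n)^(1/n) = 10 * 14 = 140 for all n.
So R = 1/140 = 1/140.

1/140


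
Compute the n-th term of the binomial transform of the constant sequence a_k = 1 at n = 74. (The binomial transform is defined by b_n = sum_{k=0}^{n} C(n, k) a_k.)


With a_k = 1 for all k, b_n = sum_{k=0}^{n} C(n, k) = 2^n by the binomial theorem.
For n = 74: 2^74 = 18889465931478580854784.

18889465931478580854784


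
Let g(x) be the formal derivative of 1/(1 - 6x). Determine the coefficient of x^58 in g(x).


Differentiate termwise: d/dx sum_{k>=0} 6^k x^k = sum_{k>=1} k 6^k x^(k-1) = sum_{j>=0} (j+1) 6^(j+1) x^j.
Equivalently, d/dx [1/(1 - 6x)] = 6/(1 - 6x)^2.
For j = 58: 59 * 6^59 = 59 * 8145612996781542914887125378962433977610141696 = 480591166810111031978340397358783604678998360064.

480591166810111031978340397358783604678998360064


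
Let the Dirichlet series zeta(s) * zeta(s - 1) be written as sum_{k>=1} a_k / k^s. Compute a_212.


Convolution gives a_k = sum_{d | k} d * 1 = sum_{d | k} d = sigma(k), the sum of positive divisors of k.
For k = 212, the divisors are 1, 2, 4, 53, 106, 212, so
sigma(212) = 1 + 2 + 4 + 53 + 106 + 212 = 378.

378


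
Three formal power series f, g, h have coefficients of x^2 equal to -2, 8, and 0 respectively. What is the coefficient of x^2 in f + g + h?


Series addition is componentwise:
-2 + 8 + 0
= 6

6


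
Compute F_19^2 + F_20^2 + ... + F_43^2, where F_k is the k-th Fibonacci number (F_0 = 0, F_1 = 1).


There is a standard identity sum_{k=0}^{N} F_k^2 = F_N * F_{N+1} (proved inductively from the telescoping relation F_k^2 = F_k F_{k+1} - F_{k-1} F_k). Then
sum_{k=19}^{43} F_k^2 = F_43 F_44 - F_18 F_19.
Computing: F_43 = 433494437, F_44 = 701408733, F_18 = 2584, F_19 = 4181.
Sum = 433494437 * 701408733 - 2584 * 4181 = 304056783807914617.

304056783807914617


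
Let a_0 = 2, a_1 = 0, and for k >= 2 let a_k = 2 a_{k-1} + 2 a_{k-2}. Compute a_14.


Iterating the recurrence forward:
a_0 = 2
a_1 = 0
a_2 = 2*0 + 2*2 = 4
a_3 = 2*4 + 2*0 = 8
a_4 = 2*8 + 2*4 = 24
a_5 = 2*24 + 2*8 = 64
a_6 = 2*64 + 2*24 = 176
a_7 = 2*176 + 2*64 = 480
a_8 = 2*480 + 2*176 = 1312
a_9 = 2*1312 + 2*480 = 3584
a_10 = 2*3584 + 2*1312 = 9792
a_11 = 2*9792 + 2*3584 = 26752
a_12 = 2*26752 + 2*9792 = 73088
a_13 = 2*73088 + 2*26752 = 199680
a_14 = 2*199680 + 2*73088 = 545536
So a_14 = 545536.

545536


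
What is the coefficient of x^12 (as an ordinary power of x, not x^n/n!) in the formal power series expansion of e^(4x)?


The exponential series is e^y = sum_{k>=0} y^k / k!. Substituting y = 4x gives
e^(4x) = sum_{k>=0} 4^k x^k / k!.
So the coefficient of x^n is a^n/n! with a = 4, n = 12:
4^12 / 12! = 16777216/479001600 = 16384/467775

16384/467775


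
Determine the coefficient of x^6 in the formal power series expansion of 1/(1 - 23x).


The geometric series identity gives 1/(1 - c x) = sum_{k>=0} c^k x^k, so the coefficient of x^k is c^k.
Here c = 23 and k = 6.
Computing: 23^6 = 148035889

148035889


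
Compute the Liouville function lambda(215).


The Liouville function is lambda(k) = (-1)^Omega(k), where Omega(k) counts the prime factors of k with multiplicity.
Factoring: 215 = 5 * 43, so Omega(215) = 2.
lambda(215) = (-1)^2 = 1.

1


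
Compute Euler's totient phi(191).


phi(n) counts integers in [1, n] coprime to n. Using the multiplicative formula phi(n) = n * prod_{p | n} (1 - 1/p):
191 = 191, so
phi(191) = 191 * (1 - 1/191) = 190.

190


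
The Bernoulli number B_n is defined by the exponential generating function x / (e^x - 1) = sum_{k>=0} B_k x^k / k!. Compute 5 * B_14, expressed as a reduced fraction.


Bernoulli numbers can also be computed recursively via B_0 = 1 and sum_{j=0}^{m} C(m+1, j) B_j = 0 for m >= 1. Odd-index Bernoulli numbers vanish for k >= 3.
Computing B_14 = 7/6, so 5 * B_14 = 5 * 7/6 = 35/6.

35/6


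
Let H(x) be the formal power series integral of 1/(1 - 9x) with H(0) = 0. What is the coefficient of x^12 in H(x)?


1/(1 - 9x) = sum_{k>=0} 9^k x^k. Integrating termwise with H(0) = 0:
H(x) = sum_{k>=0} 9^k x^(k+1) / (k+1) = sum_{m>=1} 9^(m-1) x^m / m.
For m = 12: 9^11/12 = 31381059609/12 = 10460353203/4.

10460353203/4


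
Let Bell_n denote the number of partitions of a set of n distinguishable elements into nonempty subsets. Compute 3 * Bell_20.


Bell_20 can be computed from the Bell triangle or from Dobinski's identity Bell_n = (1/e) * sum_{k>=0} k^n / k!.
Computing Bell_20 = 51724158235372.
Then 3 * 51724158235372 = 155172474706116.

155172474706116


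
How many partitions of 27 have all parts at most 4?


Using the generating function (1-x)^(-1)(1-x^2)^(-1)...(1-x^4)^(-1),
the coefficient of x^27 counts these restricted partitions.
Result = 225

225


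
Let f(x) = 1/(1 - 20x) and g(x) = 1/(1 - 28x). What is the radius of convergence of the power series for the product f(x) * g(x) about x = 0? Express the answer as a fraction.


The radius of 1/(1 - 20x) is 1/20 (nearest singularity at x = 1/20), and the radius of 1/(1 - 28x) is 1/28.
The product f(x)*g(x) = 1/((1 - 20x)(1 - 28x)) has singularities at both 1/20 and 1/28, so its radius of convergence is the distance to the nearest one:
min(1/20, 1/28) = 1/28.

1/28


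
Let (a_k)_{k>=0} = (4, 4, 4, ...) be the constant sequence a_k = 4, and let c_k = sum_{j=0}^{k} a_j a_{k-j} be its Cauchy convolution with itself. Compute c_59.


Since a_j = 4 for all j >= 0, the convolution sum becomes
c_k = sum_{j=0}^{k} 4 * 4 = 16 * (k + 1).
Equivalently, the generating function of (a_k) is 4/(1 - x) and its square is 16/(1 - x)^2 = sum_{k>=0} 16(k + 1) x^k.
For k = 59: 16 * 60 = 960.

960


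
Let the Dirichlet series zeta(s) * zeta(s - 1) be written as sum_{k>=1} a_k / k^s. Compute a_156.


Convolution gives a_k = sum_{d | k} d * 1 = sum_{d | k} d = sigma(k), the sum of positive divisors of k.
For k = 156, the divisors are 1, 2, 3, 4, 6, 12, 13, 26, 39, 52, 78, 156, so
sigma(156) = 1 + 2 + 3 + 4 + 6 + 12 + 13 + 26 + 39 + 52 + 78 + 156 = 392.

392


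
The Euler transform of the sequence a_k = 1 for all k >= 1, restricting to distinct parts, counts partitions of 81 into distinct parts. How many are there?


Partitions of 81 into distinct parts can be computed via generating function.
Product (1+x)(1+x^2)(1+x^3)...
The coefficient of x^81 = 84756

84756


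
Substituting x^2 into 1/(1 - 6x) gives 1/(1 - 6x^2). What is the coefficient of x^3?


Since 1/(1 - 6x^2) only has even powers of x,
the coefficient of x^3 (odd) is 0.

0


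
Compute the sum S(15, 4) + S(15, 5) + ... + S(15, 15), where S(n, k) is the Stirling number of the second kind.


By definition, S(n, k) counts partitions of an n-set into exactly k nonempty blocks.
Computing row n = 15 for k = 4..15:
S(15, k): 42355950, 210766920, 420693273, 408741333, 216627840, 67128490, 12662650, 1479478, 106470, 4550, 105, 1
Sum = 1380567060.

1380567060


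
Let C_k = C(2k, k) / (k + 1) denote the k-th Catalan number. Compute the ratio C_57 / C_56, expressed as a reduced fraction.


Using C_k = (2k)! / (k! (k+1)!), the ratio C_{k+1}/C_k simplifies to
C_{k+1}/C_k = [(2k+2)! / ((k+1)! (k+2)!)] * [k! (k+1)! / (2k)!]
 = (2k+2)(2k+1) / ((k+1)(k+2)) = 2(2k+1) / (k+2).
For k = 56: 2(2*56 + 1) / (56 + 2) = 226/58 = 113/29.

113/29


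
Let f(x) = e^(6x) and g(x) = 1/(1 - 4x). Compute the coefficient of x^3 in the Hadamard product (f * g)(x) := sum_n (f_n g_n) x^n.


Expanding: f_k = 6^k/k! (from e^(6x)) and g_k = 4^k (from 1/(1 - 4x)). So the Hadamard coefficient (f * g)_k = 6^k 4^k / k! = (24)^k / k!.
For k = 3: 24^3/3! = 13824/6 = 2304.

2304


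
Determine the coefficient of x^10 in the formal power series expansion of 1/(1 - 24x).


The geometric series identity gives 1/(1 - c x) = sum_{k>=0} c^k x^k, so the coefficient of x^k is c^k.
Here c = 24 and k = 10.
Computing: 24^10 = 63403380965376

63403380965376


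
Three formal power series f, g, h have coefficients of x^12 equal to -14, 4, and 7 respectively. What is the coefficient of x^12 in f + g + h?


Series addition is componentwise:
-14 + 4 + 7
= -3

-3


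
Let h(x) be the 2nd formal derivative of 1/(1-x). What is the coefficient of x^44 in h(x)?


Differentiating 2 times: d^2/dx^2 [1/(1-x)] = 2!/(1-x)^3.
The expansion 1/(1-x)^3 = sum_{k>=0} C(k+2, 2) x^k, so the coefficient of x^n in 2!/(1-x)^3 is 2! * C(n+2, 2).
For n = 44: 2 * C(46, 2) = 2 * 1035 = 2070

2070


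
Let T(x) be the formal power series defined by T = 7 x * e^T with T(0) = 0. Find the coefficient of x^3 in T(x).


Apply the Lagrange inversion formula: if T = 7 x * phi(T) with phi(t) = e^t, then
[x^n] T = 7^n * (1/n) [t^(n-1)] phi(t)^n = 7^n * (1/n) [t^(n-1)] e^(n t) = 7^n * (1/n) * n^(n-1) / (n-1)! = 7^n * n^(n-1) / n!.
When c = 1 this is the Cayley count of rooted labeled trees on n vertices, divided by n!.
For n = 3: 7^3 * 3^2 / 3! = 343 * 9/6 = 1029/2.

1029/2


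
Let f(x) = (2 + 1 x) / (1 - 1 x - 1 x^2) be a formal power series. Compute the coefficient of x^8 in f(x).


Write f(x) = sum_{k>=0} a_k x^k. Multiplying both sides by 1 - 1 x - 1 x^2 gives
(1 - 1 x - 1 x^2) sum_{k>=0} a_k x^k = 2 + 1 x.
Matching coefficients:
 x^0: a_0 = 2
 x^1: a_1 - 1 a_0 = 1  =>  a_1 = 1*2 + 1 = 3
 x^k (k >= 2): a_k = 1 a_{k-1} + 1 a_{k-2}.
Iterating: a_2 = 5, a_3 = 8, a_4 = 13, a_5 = 21, a_6 = 34, a_7 = 55, a_8 = 89.
So the coefficient of x^8 is 89.

89


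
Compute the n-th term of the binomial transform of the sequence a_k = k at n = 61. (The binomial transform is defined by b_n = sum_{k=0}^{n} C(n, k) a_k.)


With a_k = k, b_n = sum_{k=0}^{n} C(n, k) k. Using k * C(n, k) = n * C(n-1, k-1) gives b_n = n * sum_{k>=1} C(n-1, k-1) = n * 2^(n-1).
For n = 61: 61 * 2^60 = 61 * 1152921504606846976 = 70328211781017665536.

70328211781017665536


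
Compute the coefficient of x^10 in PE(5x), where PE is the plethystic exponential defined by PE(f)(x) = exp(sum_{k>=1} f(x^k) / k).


With f(x) = 5x, the exponent is sum_{k>=1} 5 x^k / k = 5 * (-ln(1 - x)). Exponentiating:
PE(5x) = exp(-5 ln(1 - x)) = 1/(1 - x)^5.
By the negative binomial expansion, [x^n] 1/(1 - x)^5 = C(n + 4, 4).
For n = 10: C(14, 4) = 1001.

1001


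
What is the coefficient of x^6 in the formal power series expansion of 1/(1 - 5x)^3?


The general identity 1/(1 - c x)^r = sum_{k>=0} c^k C(k + r - 1, r - 1) x^k follows by substituting y = c x into 1/(1 - y)^r = sum_{k>=0} C(k + r - 1, r - 1) y^k.
For c = 5, r = 3, k = 6:
5^6 * C(8, 2) = 15625 * 28 = 437500.

437500


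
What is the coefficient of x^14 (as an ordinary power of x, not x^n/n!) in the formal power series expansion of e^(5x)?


The exponential series is e^y = sum_{k>=0} y^k / k!. Substituting y = 5x gives
e^(5x) = sum_{k>=0} 5^k x^k / k!.
So the coefficient of x^n is a^n/n! with a = 5, n = 14:
5^14 / 14! = 6103515625/87178291200 = 244140625/3487131648

244140625/3487131648


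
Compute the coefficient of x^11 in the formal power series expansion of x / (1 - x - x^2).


Let f(x) = sum_{k>=0} a_k x^k. Multiplying f(x) * (1 - x - x^2) = x and matching coefficients gives a_0 = 0, a_1 = 1, and a_k = a_{k-1} + a_{k-2} for k >= 2. These are the Fibonacci numbers F_k.
Iterating from F_0 = 0, F_1 = 1:
F_0=0, F_1=1, F_2=1, F_3=2, F_4=3, F_5=5, F_6=8, F_7=13, F_8=21, F_9=34, ...
F_11 = 89.

89


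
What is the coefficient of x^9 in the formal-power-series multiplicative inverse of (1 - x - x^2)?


Let the inverse be f(x) = sum_{k>=0} a_k x^k. From f(x) * (1 - x - x^2) = 1 and matching coefficients:
 x^0: a_0 = 1.
 x^1: a_1 - a_0 = 0, so a_1 = 1.
 x^k (k >= 2): a_k - a_{k-1} - a_{k-2} = 0, i.e. a_k = a_{k-1} + a_{k-2}.
This is the Fibonacci-type recurrence shifted so that a_0 = a_1 = 1.
Iterating: a_0=1, a_1=1, a_2=2, a_3=3, a_4=5, a_5=8, a_6=13, a_7=21, a_8=34, a_9=55
a_9 = 55.

55


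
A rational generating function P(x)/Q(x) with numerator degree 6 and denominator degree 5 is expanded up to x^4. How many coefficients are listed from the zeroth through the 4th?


Expanding up to x^4 gives the coefficients for x^0, x^1, ..., x^4.
That is 4 + 1 = 5 coefficients in total.

5


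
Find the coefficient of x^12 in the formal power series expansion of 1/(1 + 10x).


Write 1/(1 + c x) = 1/(1 - (-c) x) and apply the geometric-series identity
1/(1 - y) = sum_{k>=0} y^k to get 1/(1 + c x) = sum_{k>=0} (-c)^k x^k.
So the coefficient of x^k is (-c)^k = (-1)^k * c^k.
Here c = 10 and k = 12:
(-10)^12 = 1 * 1000000000000 = 1000000000000

1000000000000


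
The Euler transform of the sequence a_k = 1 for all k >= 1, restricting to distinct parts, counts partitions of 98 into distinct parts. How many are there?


Partitions of 98 into distinct parts can be computed via generating function.
Product (1+x)(1+x^2)(1+x^3)...
The coefficient of x^98 = 376256

376256


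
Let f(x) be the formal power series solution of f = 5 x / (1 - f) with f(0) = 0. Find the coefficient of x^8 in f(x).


Apply Lagrange inversion: f = 5 x * phi(f) with phi(t) = 1/(1 - t), so
[x^n] f = 5^n * (1/n) [t^(n-1)] phi(t)^n = 5^n * (1/n) [t^(n-1)] (1 - t)^(-n) = 5^n * (1/n) C(2n - 2, n - 1) = 5^n * C_{n-1}.
For n = 8: C_7 = C(14, 7) / 8 = 3432/8 = 429.
With the 5^8 = 390625 factor, the coefficient is 390625 * 429 = 167578125.

167578125


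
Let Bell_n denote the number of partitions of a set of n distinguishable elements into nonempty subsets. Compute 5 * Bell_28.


Bell_28 can be computed from the Bell triangle or from Dobinski's identity Bell_n = (1/e) * sum_{k>=0} k^n / k!.
Computing Bell_28 = 6160539404599934652455.
Then 5 * 6160539404599934652455 = 30802697022999673262275.

30802697022999673262275


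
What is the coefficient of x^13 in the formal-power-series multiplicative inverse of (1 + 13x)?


The inverse is 1/(1 + 13x). Apply the geometric identity 1/(1 - y) = sum_{k>=0} y^k with y = -13x:
1/(1 + 13x) = sum_{k>=0} (-13)^k x^k.
So the coefficient of x^13 is (-13)^13 = -302875106592253.

-302875106592253


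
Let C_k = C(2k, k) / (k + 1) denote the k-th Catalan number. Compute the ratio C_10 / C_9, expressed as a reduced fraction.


Using C_k = (2k)! / (k! (k+1)!), the ratio C_{k+1}/C_k simplifies to
C_{k+1}/C_k = [(2k+2)! / ((k+1)! (k+2)!)] * [k! (k+1)! / (2k)!]
 = (2k+2)(2k+1) / ((k+1)(k+2)) = 2(2k+1) / (k+2).
For k = 9: 2(2*9 + 1) / (9 + 2) = 38/11 = 38/11.

38/11


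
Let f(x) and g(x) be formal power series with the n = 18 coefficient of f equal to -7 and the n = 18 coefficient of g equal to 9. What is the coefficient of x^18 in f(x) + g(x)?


Addition of formal power series is termwise.
The coefficient of x^18 in f + g = -7 + 9
= 2

2


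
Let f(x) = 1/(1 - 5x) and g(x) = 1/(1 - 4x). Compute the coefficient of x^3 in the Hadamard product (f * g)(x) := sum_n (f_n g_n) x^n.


f has coefficients f_k = 5^k and g has coefficients g_k = 4^k, so the Hadamard product has coefficient (f*g)_k = 5^k * 4^k = 20^k.
For k = 3: 20^3 = 8000.

8000


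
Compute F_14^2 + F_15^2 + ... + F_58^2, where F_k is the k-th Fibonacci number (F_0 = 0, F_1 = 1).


There is a standard identity sum_{k=0}^{N} F_k^2 = F_N * F_{N+1} (proved inductively from the telescoping relation F_k^2 = F_k F_{k+1} - F_{k-1} F_k). Then
sum_{k=14}^{58} F_k^2 = F_58 F_59 - F_13 F_14.
Computing: F_58 = 591286729879, F_59 = 956722026041, F_13 = 233, F_14 = 377.
Sum = 591286729879 * 956722026041 - 233 * 377 = 565697038180994370691198.

565697038180994370691198


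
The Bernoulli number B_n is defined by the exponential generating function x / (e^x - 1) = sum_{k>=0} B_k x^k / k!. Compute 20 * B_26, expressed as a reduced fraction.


Bernoulli numbers can also be computed recursively via B_0 = 1 and sum_{j=0}^{m} C(m+1, j) B_j = 0 for m >= 1. Odd-index Bernoulli numbers vanish for k >= 3.
Computing B_26 = 8553103/6, so 20 * B_26 = 20 * 8553103/6 = 85531030/3.

85531030/3


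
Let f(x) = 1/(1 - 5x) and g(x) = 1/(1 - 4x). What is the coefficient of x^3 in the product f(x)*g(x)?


The coefficient of x^n in f*g is the Cauchy product: sum_{k=0}^{n} a^k * b^(n-k).
With a=5, b=4, n=3:
sum_{k=0}^{3} 5^k * 4^(3-k)
= 369

369


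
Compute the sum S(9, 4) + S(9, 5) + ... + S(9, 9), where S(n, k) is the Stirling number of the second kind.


By definition, S(n, k) counts partitions of an n-set into exactly k nonempty blocks.
Computing row n = 9 for k = 4..9:
S(9, k): 7770, 6951, 2646, 462, 36, 1
Sum = 17866.

17866


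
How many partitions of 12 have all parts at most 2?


Using the generating function (1-x)^(-1)(1-x^2)^(-1),
the coefficient of x^12 counts these restricted partitions.
Result = 7

7


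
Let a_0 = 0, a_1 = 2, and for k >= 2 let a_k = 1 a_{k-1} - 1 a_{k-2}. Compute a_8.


Iterating the recurrence forward:
a_0 = 0
a_1 = 2
a_2 = 1*2 - 1*0 = 2
a_3 = 1*2 - 1*2 = 0
a_4 = 1*0 - 1*2 = -2
a_5 = 1*-2 - 1*0 = -2
a_6 = 1*-2 - 1*-2 = 0
a_7 = 1*0 - 1*-2 = 2
a_8 = 1*2 - 1*0 = 2
So a_8 = 2.

2


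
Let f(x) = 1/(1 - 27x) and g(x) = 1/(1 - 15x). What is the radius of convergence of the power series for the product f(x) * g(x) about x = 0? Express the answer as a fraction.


The radius of 1/(1 - 27x) is 1/27 (nearest singularity at x = 1/27), and the radius of 1/(1 - 15x) is 1/15.
The product f(x)*g(x) = 1/((1 - 27x)(1 - 15x)) has singularities at both 1/27 and 1/15, so its radius of convergence is the distance to the nearest one:
min(1/27, 1/15) = 1/27.

1/27


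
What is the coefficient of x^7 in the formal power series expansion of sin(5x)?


The Maclaurin series is sin(t) = sum_{k>=0} (-1)^k t^(2k+1) / (2k+1)!, so substituting t = 5x, only odd powers of x are nonzero, with coefficient of x^(2k+1) equal to (-1)^k 5^(2k+1) / (2k+1)!.
Write 7 = 2*3 + 1, giving the coefficient (-1)^3 * 5^7 / 7! = -78125/5040 = -15625/1008.

-15625/1008


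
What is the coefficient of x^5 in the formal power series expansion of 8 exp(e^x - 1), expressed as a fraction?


exp(e^x - 1) is the exponential generating function for the Bell numbers Bell_k: exp(e^x - 1) = sum_{k>=0} Bell_k x^k / k!.
So the coefficient of x^5 in 8 exp(e^x - 1) is 8 Bell_5 / 5!.
Computing: Bell_5 = 52 and 5! = 120, giving
8 * 52/120 = 52/15.

52/15


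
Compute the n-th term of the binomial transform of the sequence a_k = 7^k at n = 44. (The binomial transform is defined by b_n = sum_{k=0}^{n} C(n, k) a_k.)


With a_k = 7^k, b_n = sum_{k=0}^{n} C(n, k) 7^k = (1 + 7)^n by the binomial theorem.
For n = 44: (1 + 7)^44 = 8^44 = 5444517870735015415413993718908291383296.

5444517870735015415413993718908291383296


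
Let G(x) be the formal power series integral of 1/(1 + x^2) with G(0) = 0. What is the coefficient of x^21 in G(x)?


1/(1 + x^2) = sum_{j>=0} (-1)^j x^(2j). Integrating termwise with G(0) = 0:
G(x) = sum_{j>=0} (-1)^j x^(2j+1) / (2j+1) = arctan(x).
Only odd powers are nonzero. For x^21 write 21 = 2*10 + 1, giving
(-1)^10 / 21 = 1/21 = 1/21.

1/21


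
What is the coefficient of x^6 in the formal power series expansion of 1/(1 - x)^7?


The expansion 1/(1 - x)^r = sum_{k>=0} C(k + r - 1, r - 1) x^k follows from the multiset / negative-binomial theorem (or from repeated differentiation of the geometric series).
For r = 7 and k = 6:
C(12, 6) = 479001600 / (720 * 720) = 924.

924


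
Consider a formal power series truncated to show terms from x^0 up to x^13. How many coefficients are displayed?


From x^0 to x^13 inclusive, the count is 13 - 0 + 1 = 14.

14


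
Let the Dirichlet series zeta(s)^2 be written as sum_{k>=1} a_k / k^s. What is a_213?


The Dirichlet convolution of the constant function 1 with itself gives (1 * 1)(k) = sum_{d | k} 1 = d(k), the number of positive divisors of k.
Since zeta(s) = sum_{k>=1} 1/k^s, we have zeta(s)^2 = sum_{k>=1} d(k)/k^s, so a_k = d(k).
For k = 213: the divisors are 1, 3, 71, 213.
Count = 4.

4


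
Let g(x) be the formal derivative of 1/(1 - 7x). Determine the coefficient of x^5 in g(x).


Differentiate termwise: d/dx sum_{k>=0} 7^k x^k = sum_{k>=1} k 7^k x^(k-1) = sum_{j>=0} (j+1) 7^(j+1) x^j.
Equivalently, d/dx [1/(1 - 7x)] = 7/(1 - 7x)^2.
For j = 5: 6 * 7^6 = 6 * 117649 = 705894.

705894


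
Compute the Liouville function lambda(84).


The Liouville function is lambda(k) = (-1)^Omega(k), where Omega(k) counts the prime factors of k with multiplicity.
Factoring: 84 = 2 * 2 * 3 * 7, so Omega(84) = 4.
lambda(84) = (-1)^4 = 1.

1


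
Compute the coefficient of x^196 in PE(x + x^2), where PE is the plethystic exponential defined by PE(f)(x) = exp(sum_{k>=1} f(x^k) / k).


With f(x) = x + x^2, the exponent is sum_{k>=1} (x^k + x^(2k)) / k = -ln(1 - x) - ln(1 - x^2). Exponentiating:
PE(x + x^2) = 1 / ((1 - x)(1 - x^2)).
This is the generating function for partitions of n into parts of size 1 or 2. The number of 2's can be any j in 0..98, and the rest are 1's, so
[x^196] = floor(196/2) + 1 = 99.

99


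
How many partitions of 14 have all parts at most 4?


Using the generating function (1-x)^(-1)(1-x^2)^(-1)...(1-x^4)^(-1),
the coefficient of x^14 counts these restricted partitions.
Result = 47

47


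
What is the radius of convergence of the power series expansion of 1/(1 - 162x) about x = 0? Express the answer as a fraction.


Expanding 1/(1 - 162x) = sum_{k>=0} 162^k x^k, the series converges when |162x| < 1, i.e., |x| < 1/162.
So the radius of convergence is 1/162 = 1/162.

1/162


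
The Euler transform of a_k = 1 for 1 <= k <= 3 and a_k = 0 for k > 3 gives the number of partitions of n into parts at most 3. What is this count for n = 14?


Partitions of 14 into parts at most 3:
Using generating function (1-x)^(-1)(1-x^2)^(-1)(1-x^3)^(-1),
the coefficient of x^14 = 24

24


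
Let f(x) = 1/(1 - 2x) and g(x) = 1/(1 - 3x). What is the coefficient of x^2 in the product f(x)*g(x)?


The coefficient of x^n in f*g is the Cauchy product: sum_{k=0}^{n} a^k * b^(n-k).
With a=2, b=3, n=2:
sum_{k=0}^{2} 2^k * 3^(2-k)
= 19

19


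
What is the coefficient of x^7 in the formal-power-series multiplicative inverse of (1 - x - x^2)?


Let the inverse be f(x) = sum_{k>=0} a_k x^k. From f(x) * (1 - x - x^2) = 1 and matching coefficients:
 x^0: a_0 = 1.
 x^1: a_1 - a_0 = 0, so a_1 = 1.
 x^k (k >= 2): a_k - a_{k-1} - a_{k-2} = 0, i.e. a_k = a_{k-1} + a_{k-2}.
This is the Fibonacci-type recurrence shifted so that a_0 = a_1 = 1.
Iterating: a_0=1, a_1=1, a_2=2, a_3=3, a_4=5, a_5=8, a_6=13, a_7=21
a_7 = 21.

21
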